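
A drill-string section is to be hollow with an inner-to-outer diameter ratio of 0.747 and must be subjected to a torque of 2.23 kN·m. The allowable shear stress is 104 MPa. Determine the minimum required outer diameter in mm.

54.1 mm

For a hollow shaft with d_i/d_o = 0.747: τ_max = 16T/(π d_o³ (1−k⁴)), so d_o = [16T/(π τ_allow (1−k⁴))]^(1/3) = [16·2230/(π·1.04×10^8·0.6886)]^(1/3) = 0.05413 m.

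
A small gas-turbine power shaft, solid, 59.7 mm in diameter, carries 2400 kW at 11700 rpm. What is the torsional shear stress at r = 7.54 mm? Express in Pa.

ω = 2π·11700/60 = 1225 rad/s, so T = P/ω = 2400×10³ / 1225 = 1959 N·m.
J = πd⁴/32 = π(0.0597)⁴/32 = 1.247×10^-6 m⁴.
Shear stress varies linearly with radius: τ = T·r/J = 1959 × 0.00754 / 1.247×10^-6 = 1.184×10^7 Pa.

1.18e7 Pa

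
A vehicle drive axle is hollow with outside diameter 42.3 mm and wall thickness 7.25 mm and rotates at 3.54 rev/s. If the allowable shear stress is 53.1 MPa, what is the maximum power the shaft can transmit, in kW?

J = π(d_o⁴ − d_i⁴)/32 = π(0.0423⁴ − 0.0278⁴)/32 = 2.557×10^-7 m⁴.
T_max = τ_allow·J/r = 5.31×10^7 × 2.557×10^-7 / 0.0211 = 641.9 N·m.
ω = 2π·3.54 = 22.24 rad/s, so P_max = T_max·ω = 1.428×10^4 W.

14.3 kW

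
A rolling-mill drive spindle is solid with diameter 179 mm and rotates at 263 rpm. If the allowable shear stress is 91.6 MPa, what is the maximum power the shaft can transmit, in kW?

2840 kW

J = πd⁴/32 = π(0.179)⁴/32 = 1.008×10^-4 m⁴.
T_max = τ_allow·J/r = 9.16×10^7 × 1.008×10^-4 / 0.0895 = 103200 N·m.
ω = 2π·263/60 = 27.54 rad/s, so P_max = T_max·ω = 2.841×10^6 W.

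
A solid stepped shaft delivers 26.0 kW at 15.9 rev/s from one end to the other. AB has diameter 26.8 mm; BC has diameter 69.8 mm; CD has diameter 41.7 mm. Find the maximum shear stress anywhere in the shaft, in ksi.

ω = 2π·15.9 = 99.90 rad/s, so T = P/ω = 26.0×10³ / 99.90 = 260.3 N·m.
Under the same torque, τ_max = 16T/(πd³) is largest where d is smallest — segment AB (d = 26.8 mm).
τ_max = 16·260.3/(π·(0.0268)³) = 6.886×10^7 Pa.

9.99 ksi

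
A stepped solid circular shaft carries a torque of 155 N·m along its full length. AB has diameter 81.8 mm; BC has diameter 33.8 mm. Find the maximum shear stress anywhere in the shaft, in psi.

Under the same torque, τ_max = 16T/(πd³) is largest where d is smallest — segment BC (d = 33.8 mm).
τ_max = 16·155.0/(π·(0.0338)³) = 2.044×10^7 Pa.

2970 psi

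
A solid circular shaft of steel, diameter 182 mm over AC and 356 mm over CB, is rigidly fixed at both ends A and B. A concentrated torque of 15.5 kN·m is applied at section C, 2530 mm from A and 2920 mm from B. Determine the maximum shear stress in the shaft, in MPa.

1.62 MPa

Compatibility: T_A·a/J_AC = T_B·b/J_CB with T_A + T_B = T₀.
J_AC = 1.08×10^-4 m⁴, J_CB = 1.58×10^-3 m⁴, so T_A = T₀·(J_AC/a)/((J_AC/a)+(J_CB/b)) = 1133 N·m, T_B = 14370 N·m.
τ in each portion: τ_AC = 9.57×10^5 Pa, τ_CB = 1.62×10^6 Pa; maximum is in CB.
τ_max = T_CB·r/J = 14370·0.178/1.58×10^-3 = 1.622×10^6 Pa.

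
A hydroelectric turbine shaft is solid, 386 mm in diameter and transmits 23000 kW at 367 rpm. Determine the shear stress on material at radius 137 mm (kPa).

ω = 2π·367/60 = 38.43 rad/s, so T = P/ω = 23000×10³ / 38.43 = 598500 N·m.
J = πd⁴/32 = π(0.386)⁴/32 = 2.179×10^-3 m⁴.
Shear stress varies linearly with radius: τ = T·r/J = 598500 × 0.137 / 2.179×10^-3 = 3.762×10^7 Pa.

37600 kPa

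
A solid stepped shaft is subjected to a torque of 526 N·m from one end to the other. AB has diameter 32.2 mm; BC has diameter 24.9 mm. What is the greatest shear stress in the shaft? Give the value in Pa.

Under the same torque, τ_max = 16T/(πd³) is largest where d is smallest — segment BC (d = 24.9 mm).
τ_max = 16·526.0/(π·(0.0249)³) = 1.735×10^8 Pa.

1.74e8 Pa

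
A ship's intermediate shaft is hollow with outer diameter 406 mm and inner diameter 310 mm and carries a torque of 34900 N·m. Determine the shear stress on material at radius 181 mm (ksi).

J = π(d_o⁴ − d_i⁴)/32 = π(0.406⁴ − 0.310⁴)/32 = 1.761×10^-3 m⁴.
Shear stress varies linearly with radius: τ = T·r/J = 34900 × 0.181 / 1.761×10^-3 = 3.587×10^6 Pa.

0.520 ksi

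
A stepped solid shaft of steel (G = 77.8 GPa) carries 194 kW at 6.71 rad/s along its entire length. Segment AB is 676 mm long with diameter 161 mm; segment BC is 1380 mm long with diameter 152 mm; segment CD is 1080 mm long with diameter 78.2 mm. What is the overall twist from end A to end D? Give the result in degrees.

7.04°

ω = 6.71 rad/s, so T = P/ω = 194×10³ / 6.710 = 28910 N·m.
J_AB = π(0.161)⁴/32 = 6.60×10^-5 m⁴; J_BC = π(0.152)⁴/32 = 5.24×10^-5 m⁴; J_CD = π(0.0782)⁴/32 = 3.67×10^-6 m⁴.
θ = (T/G)·Σ L_i/J_i = (28910/77.8×10⁹)·(0.676/6.60×10^-5 + 1.38/5.24×10^-5 + 1.08/3.67×10^-6) = 0.1229 rad.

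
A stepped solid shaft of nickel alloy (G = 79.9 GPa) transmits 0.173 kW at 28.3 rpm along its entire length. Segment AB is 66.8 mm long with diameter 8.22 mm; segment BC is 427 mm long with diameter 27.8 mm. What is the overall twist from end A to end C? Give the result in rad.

ω = 2π·28.3/60 = 2.964 rad/s, so T = P/ω = 0.173×10³ / 2.964 = 58.38 N·m.
J_AB = π(0.00822)⁴/32 = 4.48×10^-10 m⁴; J_BC = π(0.0278)⁴/32 = 5.86×10^-8 m⁴.
θ = (T/G)·Σ L_i/J_i = (58.38/79.9×10⁹)·(0.0668/4.48×10^-10 + 0.427/5.86×10^-8) = 0.1142 rad.

0.114 rad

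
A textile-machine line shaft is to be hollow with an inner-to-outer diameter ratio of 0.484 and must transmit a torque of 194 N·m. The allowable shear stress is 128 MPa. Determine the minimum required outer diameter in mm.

For a hollow shaft with d_i/d_o = 0.484: τ_max = 16T/(π d_o³ (1−k⁴)), so d_o = [16T/(π τ_allow (1−k⁴))]^(1/3) = [16·194.0/(π·1.28×10^8·0.9451)]^(1/3) = 0.02014 m.

20.1 mm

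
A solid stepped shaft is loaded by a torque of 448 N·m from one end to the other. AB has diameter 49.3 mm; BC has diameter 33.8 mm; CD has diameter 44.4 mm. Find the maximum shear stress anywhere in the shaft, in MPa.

Under the same torque, τ_max = 16T/(πd³) is largest where d is smallest — segment BC (d = 33.8 mm).
τ_max = 16·448.0/(π·(0.0338)³) = 5.909×10^7 Pa.

59.1 MPa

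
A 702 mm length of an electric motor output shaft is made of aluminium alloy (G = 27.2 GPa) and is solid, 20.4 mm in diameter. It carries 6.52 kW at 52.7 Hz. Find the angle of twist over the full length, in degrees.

1.71°

ω = 2π·52.7 = 331.1 rad/s, so T = P/ω = 6.52×10³ / 331.1 = 19.69 N·m.
J = πd⁴/32 = π(0.0204)⁴/32 = 1.700×10^-8 m⁴.
θ = T·L/(G·J) = 19.69 × 0.702 / (27.2×10⁹ × 1.700×10^-8) = 0.02989 rad.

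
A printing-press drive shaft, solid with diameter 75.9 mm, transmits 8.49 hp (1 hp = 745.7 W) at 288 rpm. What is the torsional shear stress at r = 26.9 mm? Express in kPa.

ω = 2π·288/60 = 30.16 rad/s, so T = P/ω = 8.49×745.7 / 30.16 = 209.9 N·m.
J = πd⁴/32 = π(0.0759)⁴/32 = 3.258×10^-6 m⁴.
Shear stress varies linearly with radius: τ = T·r/J = 209.9 × 0.0269 / 3.258×10^-6 = 1.733×10^6 Pa.

1730 kPa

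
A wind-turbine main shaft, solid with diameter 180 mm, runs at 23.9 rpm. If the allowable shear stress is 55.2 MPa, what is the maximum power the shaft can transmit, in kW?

J = πd⁴/32 = π(0.180)⁴/32 = 1.031×10^-4 m⁴.
T_max = τ_allow·J/r = 5.52×10^7 × 1.031×10^-4 / 0.0900 = 63210 N·m.
ω = 2π·23.9/60 = 2.503 rad/s, so P_max = T_max·ω = 1.582×10^5 W.

158 kW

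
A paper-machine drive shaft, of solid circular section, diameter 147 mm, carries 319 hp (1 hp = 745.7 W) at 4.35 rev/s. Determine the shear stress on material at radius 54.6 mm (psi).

ω = 2π·4.35 = 27.33 rad/s, so T = P/ω = 319×745.7 / 27.33 = 8703 N·m.
J = πd⁴/32 = π(0.147)⁴/32 = 4.584×10^-5 m⁴.
Shear stress varies linearly with radius: τ = T·r/J = 8703 × 0.0546 / 4.584×10^-5 = 1.037×10^7 Pa.

1500 psi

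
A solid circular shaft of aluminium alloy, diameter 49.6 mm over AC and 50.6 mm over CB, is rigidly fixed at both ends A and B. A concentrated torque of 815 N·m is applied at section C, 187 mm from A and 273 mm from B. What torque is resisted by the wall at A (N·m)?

Compatibility: T_A·a/J_AC = T_B·b/J_CB with T_A + T_B = T₀.
J_AC = 5.94×10^-7 m⁴, J_CB = 6.44×10^-7 m⁴, so T_A = T₀·(J_AC/a)/((J_AC/a)+(J_CB/b)) = 467.9 N·m, T_B = 347.1 N·m.

468 N·m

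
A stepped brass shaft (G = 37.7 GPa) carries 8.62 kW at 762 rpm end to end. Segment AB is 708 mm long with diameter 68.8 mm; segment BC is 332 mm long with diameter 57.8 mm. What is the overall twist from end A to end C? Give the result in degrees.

ω = 2π·762/60 = 79.80 rad/s, so T = P/ω = 8.62×10³ / 79.80 = 108.0 N·m.
J_AB = π(0.0688)⁴/32 = 2.20×10^-6 m⁴; J_BC = π(0.0578)⁴/32 = 1.10×10^-6 m⁴.
θ = (T/G)·Σ L_i/J_i = (108.0/37.7×10⁹)·(0.708/2.20×10^-6 + 0.332/1.10×10^-6) = 1.790×10^-3 rad.

0.103°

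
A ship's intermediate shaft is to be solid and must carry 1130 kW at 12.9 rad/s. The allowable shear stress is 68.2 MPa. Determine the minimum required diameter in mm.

ω = 12.9 rad/s, so T = P/ω = 1130×10³ / 12.90 = 87600 N·m.
For a solid shaft τ_max = 16T/(πd³), so d = (16T/(π τ_allow))^(1/3) = (16·87600/(π·6.82×10^7))^(1/3) = 0.1870 m.

187 mm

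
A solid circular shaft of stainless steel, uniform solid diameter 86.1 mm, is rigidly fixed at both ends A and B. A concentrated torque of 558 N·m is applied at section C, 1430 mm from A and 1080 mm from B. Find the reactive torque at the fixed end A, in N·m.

With uniform GJ and both ends fixed, compatibility θ_AC = θ_CB gives T_A·a = T_B·b, together with T_A + T_B = T₀.
T_A = T₀·b/(a+b) = 558.0·1080/2510 = 240.1 N·m; T_B = 317.9 N·m.

240 N·m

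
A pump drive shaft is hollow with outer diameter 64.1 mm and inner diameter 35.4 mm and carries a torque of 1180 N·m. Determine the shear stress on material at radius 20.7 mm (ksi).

J = π(d_o⁴ − d_i⁴)/32 = π(0.0641⁴ − 0.0354⁴)/32 = 1.503×10^-6 m⁴.
Shear stress varies linearly with radius: τ = T·r/J = 1180 × 0.0207 / 1.503×10^-6 = 1.625×10^7 Pa.

2.36 ksi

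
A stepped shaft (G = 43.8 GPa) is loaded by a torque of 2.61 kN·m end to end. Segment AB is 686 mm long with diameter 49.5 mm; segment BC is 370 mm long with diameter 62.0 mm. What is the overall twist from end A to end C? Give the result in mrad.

J_AB = π(0.0495)⁴/32 = 5.89×10^-7 m⁴; J_BC = π(0.0620)⁴/32 = 1.45×10^-6 m⁴.
θ = (T/G)·Σ L_i/J_i = (2610/43.8×10⁹)·(0.686/5.89×10^-7 + 0.370/1.45×10^-6) = 0.08455 rad.

84.6 mrad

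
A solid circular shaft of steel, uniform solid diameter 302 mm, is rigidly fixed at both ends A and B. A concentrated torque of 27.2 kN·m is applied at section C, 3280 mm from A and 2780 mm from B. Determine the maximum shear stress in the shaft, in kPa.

2720 kPa

With uniform GJ and both ends fixed, compatibility θ_AC = θ_CB gives T_A·a = T_B·b, together with T_A + T_B = T₀.
T_A = T₀·b/(a+b) = 27200·2780/6060 = 12480 N·m; T_B = 14720 N·m.
τ in each portion: τ_AC = 2.31×10^6 Pa, τ_CB = 2.72×10^6 Pa; maximum is in CB.
τ_max = T_CB·r/J = 14720·0.151/8.17×10^-4 = 2.722×10^6 Pa.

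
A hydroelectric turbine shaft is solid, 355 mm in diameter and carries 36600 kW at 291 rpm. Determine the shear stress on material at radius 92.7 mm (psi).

10400 psi

ω = 2π·291/60 = 30.47 rad/s, so T = P/ω = 36600×10³ / 30.47 = 1.201e6 N·m.
J = πd⁴/32 = π(0.355)⁴/32 = 1.559×10^-3 m⁴.
Shear stress varies linearly with radius: τ = T·r/J = 1.201e6 × 0.0927 / 1.559×10^-3 = 7.140×10^7 Pa.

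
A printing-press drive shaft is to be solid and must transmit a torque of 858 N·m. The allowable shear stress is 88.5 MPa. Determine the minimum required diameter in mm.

36.7 mm

For a solid shaft τ_max = 16T/(πd³), so d = (16T/(π τ_allow))^(1/3) = (16·858.0/(π·8.85×10^7))^(1/3) = 0.03669 m.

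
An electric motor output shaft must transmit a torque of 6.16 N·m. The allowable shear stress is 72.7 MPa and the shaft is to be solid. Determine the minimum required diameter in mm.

For a solid shaft τ_max = 16T/(πd³), so d = (16T/(π τ_allow))^(1/3) = (16·6.160/(π·7.27×10^7))^(1/3) = 0.007557 m.

7.56 mm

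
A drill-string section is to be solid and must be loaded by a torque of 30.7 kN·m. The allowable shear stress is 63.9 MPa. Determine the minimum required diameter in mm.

135 mm

For a solid shaft τ_max = 16T/(πd³), so d = (16T/(π τ_allow))^(1/3) = (16·30700/(π·6.39×10^7))^(1/3) = 0.1348 m.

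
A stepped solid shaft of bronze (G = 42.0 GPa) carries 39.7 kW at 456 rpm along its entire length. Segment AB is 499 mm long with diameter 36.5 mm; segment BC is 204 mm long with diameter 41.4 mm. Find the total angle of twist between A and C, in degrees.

ω = 2π·456/60 = 47.75 rad/s, so T = P/ω = 39.7×10³ / 47.75 = 831.4 N·m.
J_AB = π(0.0365)⁴/32 = 1.74×10^-7 m⁴; J_BC = π(0.0414)⁴/32 = 2.88×10^-7 m⁴.
θ = (T/G)·Σ L_i/J_i = (831.4/42.0×10⁹)·(0.499/1.74×10^-7 + 0.204/2.88×10^-7) = 0.07069 rad.

4.05°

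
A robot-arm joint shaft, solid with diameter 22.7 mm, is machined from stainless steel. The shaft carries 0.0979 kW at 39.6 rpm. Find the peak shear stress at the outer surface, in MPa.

10.3 MPa

ω = 2π·39.6/60 = 4.147 rad/s, so T = P/ω = 0.0979×10³ / 4.147 = 23.61 N·m.
J = πd⁴/32 = π(0.0227)⁴/32 = 2.607×10^-8 m⁴.
τ_max = T·r/J = 23.61 × 0.0113 / 2.607×10^-8 = 1.028×10^7 Pa.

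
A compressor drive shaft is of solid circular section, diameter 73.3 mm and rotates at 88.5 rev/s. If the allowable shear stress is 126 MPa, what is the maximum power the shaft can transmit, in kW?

J = πd⁴/32 = π(0.0733)⁴/32 = 2.834×10^-6 m⁴.
T_max = τ_allow·J/r = 1.26×10^8 × 2.834×10^-6 / 0.0367 = 9743 N·m.
ω = 2π·88.5 = 556.1 rad/s, so P_max = T_max·ω = 5.418×10^6 W.

5420 kW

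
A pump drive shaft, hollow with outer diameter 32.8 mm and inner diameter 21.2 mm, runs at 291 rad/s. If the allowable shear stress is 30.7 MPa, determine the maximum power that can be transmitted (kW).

51.1 kW

J = π(d_o⁴ − d_i⁴)/32 = π(0.0328⁴ − 0.0212⁴)/32 = 9.380×10^-8 m⁴.
T_max = τ_allow·J/r = 3.07×10^7 × 9.380×10^-8 / 0.0164 = 175.6 N·m.
ω = 291 rad/s, so P_max = T_max·ω = 5.110×10^4 W.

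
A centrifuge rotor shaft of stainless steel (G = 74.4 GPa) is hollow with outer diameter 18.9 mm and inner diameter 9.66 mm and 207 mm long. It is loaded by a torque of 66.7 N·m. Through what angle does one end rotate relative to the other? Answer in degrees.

0.911°

J = π(d_o⁴ − d_i⁴)/32 = π(0.0189⁴ − 0.00966⁴)/32 = 1.167×10^-8 m⁴.
θ = T·L/(G·J) = 66.70 × 0.207 / (74.4×10⁹ × 1.167×10^-8) = 0.01590 rad.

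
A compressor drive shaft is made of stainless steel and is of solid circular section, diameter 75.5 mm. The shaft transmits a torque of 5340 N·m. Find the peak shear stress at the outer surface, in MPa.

63.2 MPa

J = πd⁴/32 = π(0.0755)⁴/32 = 3.190×10^-6 m⁴.
τ_max = T·r/J = 5340 × 0.0377 / 3.190×10^-6 = 6.319×10^7 Pa.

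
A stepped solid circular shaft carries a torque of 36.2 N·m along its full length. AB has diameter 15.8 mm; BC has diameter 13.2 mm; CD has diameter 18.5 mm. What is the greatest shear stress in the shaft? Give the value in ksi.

11.6 ksi

Under the same torque, τ_max = 16T/(πd³) is largest where d is smallest — segment BC (d = 13.2 mm).
τ_max = 16·36.20/(π·(0.0132)³) = 8.016×10^7 Pa.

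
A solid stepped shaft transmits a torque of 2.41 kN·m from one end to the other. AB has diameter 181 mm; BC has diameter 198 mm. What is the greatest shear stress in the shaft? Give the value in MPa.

Under the same torque, τ_max = 16T/(πd³) is largest where d is smallest — segment AB (d = 181 mm).
τ_max = 16·2410/(π·(0.181)³) = 2.070×10^6 Pa.

2.07 MPa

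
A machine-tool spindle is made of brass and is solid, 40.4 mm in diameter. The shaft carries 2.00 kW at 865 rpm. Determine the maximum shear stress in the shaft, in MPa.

1.71 MPa

ω = 2π·865/60 = 90.58 rad/s, so T = P/ω = 2.00×10³ / 90.58 = 22.08 N·m.
J = πd⁴/32 = π(0.0404)⁴/32 = 2.615×10^-7 m⁴.
τ_max = T·r/J = 22.08 × 0.0202 / 2.615×10^-7 = 1.705×10^6 Pa.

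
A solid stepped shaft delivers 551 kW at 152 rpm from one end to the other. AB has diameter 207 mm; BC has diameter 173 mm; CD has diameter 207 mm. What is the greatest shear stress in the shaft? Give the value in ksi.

ω = 2π·152/60 = 15.92 rad/s, so T = P/ω = 551×10³ / 15.92 = 34620 N·m.
Under the same torque, τ_max = 16T/(πd³) is largest where d is smallest — segment BC (d = 173 mm).
τ_max = 16·34620/(π·(0.173)³) = 3.405×10^7 Pa.

4.94 ksi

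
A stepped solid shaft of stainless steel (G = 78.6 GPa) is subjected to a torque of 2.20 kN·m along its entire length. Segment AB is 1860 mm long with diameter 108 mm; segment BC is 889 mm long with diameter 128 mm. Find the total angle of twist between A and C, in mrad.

4.84 mrad

J_AB = π(0.108)⁴/32 = 1.34×10^-5 m⁴; J_BC = π(0.128)⁴/32 = 2.64×10^-5 m⁴.
θ = (T/G)·Σ L_i/J_i = (2200/78.6×10⁹)·(1.86/1.34×10^-5 + 0.889/2.64×10^-5) = 4.842×10^-3 rad.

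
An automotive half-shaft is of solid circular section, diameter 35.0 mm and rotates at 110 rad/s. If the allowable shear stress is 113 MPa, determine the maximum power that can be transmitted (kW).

J = πd⁴/32 = π(0.0350)⁴/32 = 1.473×10^-7 m⁴.
T_max = τ_allow·J/r = 1.13×10^8 × 1.473×10^-7 / 0.0175 = 951.3 N·m.
ω = 110 rad/s, so P_max = T_max·ω = 1.046×10^5 W.

105 kW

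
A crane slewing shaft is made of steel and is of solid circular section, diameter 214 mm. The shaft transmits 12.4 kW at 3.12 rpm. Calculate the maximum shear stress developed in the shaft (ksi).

ω = 2π·3.12/60 = 0.3267 rad/s, so T = P/ω = 12.4×10³ / 0.3267 = 37950 N·m.
J = πd⁴/32 = π(0.214)⁴/32 = 2.059×10^-4 m⁴.
τ_max = T·r/J = 37950 × 0.107 / 2.059×10^-4 = 1.972×10^7 Pa.

2.86 ksi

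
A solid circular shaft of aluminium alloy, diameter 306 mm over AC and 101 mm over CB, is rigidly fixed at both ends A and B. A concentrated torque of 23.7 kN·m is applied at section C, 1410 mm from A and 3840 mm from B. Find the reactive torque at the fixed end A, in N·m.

23600 N·m

Compatibility: T_A·a/J_AC = T_B·b/J_CB with T_A + T_B = T₀.
J_AC = 8.61×10^-4 m⁴, J_CB = 1.02×10^-5 m⁴, so T_A = T₀·(J_AC/a)/((J_AC/a)+(J_CB/b)) = 23600 N·m, T_B = 102.8 N·m.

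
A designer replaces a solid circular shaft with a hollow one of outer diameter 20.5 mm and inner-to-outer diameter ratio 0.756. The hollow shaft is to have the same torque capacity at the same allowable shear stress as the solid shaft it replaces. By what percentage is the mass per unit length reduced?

Equal τ_max and T ⇒ the solid shaft needs d_s³ = d_o³(1−k⁴), so d_s = 20.5·(1−0.756⁴)^(1/3) = 17.97 mm.
Area ratio A_h/A_s = d_o²(1−k²)/d_s² = (1−k²)/(1−k⁴)^(2/3) = 0.5577.
Mass saving = 1 − 0.5577 = 44.2 %.

44.2 %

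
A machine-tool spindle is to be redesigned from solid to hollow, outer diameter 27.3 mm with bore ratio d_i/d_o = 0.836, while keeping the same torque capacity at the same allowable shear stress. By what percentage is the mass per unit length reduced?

52.9 %

Equal τ_max and T ⇒ the solid shaft needs d_s³ = d_o³(1−k⁴), so d_s = 27.3·(1−0.836⁴)^(1/3) = 21.83 mm.
Area ratio A_h/A_s = d_o²(1−k²)/d_s² = (1−k²)/(1−k⁴)^(2/3) = 0.4708.
Mass saving = 1 − 0.4708 = 52.9 %.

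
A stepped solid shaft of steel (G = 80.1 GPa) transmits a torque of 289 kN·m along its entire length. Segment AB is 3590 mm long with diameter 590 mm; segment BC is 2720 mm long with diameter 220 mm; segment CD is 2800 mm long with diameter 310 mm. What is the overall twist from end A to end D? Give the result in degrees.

3.15°

J_AB = π(0.590)⁴/32 = 0.0119 m⁴; J_BC = π(0.220)⁴/32 = 2.30×10^-4 m⁴; J_CD = π(0.310)⁴/32 = 9.07×10^-4 m⁴.
θ = (T/G)·Σ L_i/J_i = (289000/80.1×10⁹)·(3.59/0.0119 + 2.72/2.30×10^-4 + 2.80/9.07×10^-4) = 0.05490 rad.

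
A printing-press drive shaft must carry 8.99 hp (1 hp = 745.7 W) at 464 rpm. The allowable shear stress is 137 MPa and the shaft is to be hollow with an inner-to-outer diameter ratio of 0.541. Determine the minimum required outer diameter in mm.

17.8 mm

ω = 2π·464/60 = 48.59 rad/s, so T = P/ω = 8.99×745.7 / 48.59 = 138.0 N·m.
For a hollow shaft with d_i/d_o = 0.541: τ_max = 16T/(π d_o³ (1−k⁴)), so d_o = [16T/(π τ_allow (1−k⁴))]^(1/3) = [16·138.0/(π·1.37×10^8·0.9143)]^(1/3) = 0.01777 m.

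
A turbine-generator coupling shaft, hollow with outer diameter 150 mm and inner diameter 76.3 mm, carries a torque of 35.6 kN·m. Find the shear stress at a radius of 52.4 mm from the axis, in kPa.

40200 kPa

J = π(d_o⁴ − d_i⁴)/32 = π(0.150⁴ − 0.0763⁴)/32 = 4.637×10^-5 m⁴.
Shear stress varies linearly with radius: τ = T·r/J = 35600 × 0.0524 / 4.637×10^-5 = 4.023×10^7 Pa.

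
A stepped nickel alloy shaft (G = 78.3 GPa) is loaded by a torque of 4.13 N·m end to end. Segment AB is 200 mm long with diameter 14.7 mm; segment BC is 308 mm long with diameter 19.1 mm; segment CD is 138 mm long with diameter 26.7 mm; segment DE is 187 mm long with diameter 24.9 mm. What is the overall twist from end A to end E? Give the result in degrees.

J_AB = π(0.0147)⁴/32 = 4.58×10^-9 m⁴; J_BC = π(0.0191)⁴/32 = 1.31×10^-8 m⁴; J_CD = π(0.0267)⁴/32 = 4.99×10^-8 m⁴; J_DE = π(0.0249)⁴/32 = 3.77×10^-8 m⁴.
θ = (T/G)·Σ L_i/J_i = (4.130/78.3×10⁹)·(0.200/4.58×10^-9 + 0.308/1.31×10^-8 + 0.138/4.99×10^-8 + 0.187/3.77×10^-8) = 3.952×10^-3 rad.

0.226°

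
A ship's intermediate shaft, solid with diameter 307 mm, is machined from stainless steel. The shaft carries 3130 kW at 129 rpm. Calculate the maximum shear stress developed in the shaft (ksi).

ω = 2π·129/60 = 13.51 rad/s, so T = P/ω = 3130×10³ / 13.51 = 231700 N·m.
J = πd⁴/32 = π(0.307)⁴/32 = 8.721×10^-4 m⁴.
τ_max = T·r/J = 231700 × 0.153 / 8.721×10^-4 = 4.078×10^7 Pa.

5.92 ksi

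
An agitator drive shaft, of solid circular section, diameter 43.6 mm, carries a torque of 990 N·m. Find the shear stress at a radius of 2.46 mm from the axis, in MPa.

6.86 MPa

J = πd⁴/32 = π(0.0436)⁴/32 = 3.548×10^-7 m⁴.
Shear stress varies linearly with radius: τ = T·r/J = 990.0 × 0.00246 / 3.548×10^-7 = 6.865×10^6 Pa.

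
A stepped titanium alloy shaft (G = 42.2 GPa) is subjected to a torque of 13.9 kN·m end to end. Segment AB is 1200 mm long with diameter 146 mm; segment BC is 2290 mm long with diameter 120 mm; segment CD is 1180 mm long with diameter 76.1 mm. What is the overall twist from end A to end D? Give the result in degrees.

J_AB = π(0.146)⁴/32 = 4.46×10^-5 m⁴; J_BC = π(0.120)⁴/32 = 2.04×10^-5 m⁴; J_CD = π(0.0761)⁴/32 = 3.29×10^-6 m⁴.
θ = (T/G)·Σ L_i/J_i = (13900/42.2×10⁹)·(1.20/4.46×10^-5 + 2.29/2.04×10^-5 + 1.18/3.29×10^-6) = 0.1640 rad.

9.39°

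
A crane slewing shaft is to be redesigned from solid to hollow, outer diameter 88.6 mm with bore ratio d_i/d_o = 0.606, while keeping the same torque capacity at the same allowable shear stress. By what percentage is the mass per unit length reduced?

Equal τ_max and T ⇒ the solid shaft needs d_s³ = d_o³(1−k⁴), so d_s = 88.6·(1−0.606⁴)^(1/3) = 84.42 mm.
Area ratio A_h/A_s = d_o²(1−k²)/d_s² = (1−k²)/(1−k⁴)^(2/3) = 0.6969.
Mass saving = 1 − 0.6969 = 30.3 %.

30.3 %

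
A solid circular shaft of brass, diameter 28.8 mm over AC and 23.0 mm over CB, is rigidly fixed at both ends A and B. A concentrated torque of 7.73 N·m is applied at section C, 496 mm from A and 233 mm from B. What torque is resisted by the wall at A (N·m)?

4.14 N·m

Compatibility: T_A·a/J_AC = T_B·b/J_CB with T_A + T_B = T₀.
J_AC = 6.75×10^-8 m⁴, J_CB = 2.75×10^-8 m⁴, so T_A = T₀·(J_AC/a)/((J_AC/a)+(J_CB/b)) = 4.143 N·m, T_B = 3.587 N·m.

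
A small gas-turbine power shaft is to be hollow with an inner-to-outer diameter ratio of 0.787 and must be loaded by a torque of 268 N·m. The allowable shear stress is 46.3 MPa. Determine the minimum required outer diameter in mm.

36.3 mm

For a hollow shaft with d_i/d_o = 0.787: τ_max = 16T/(π d_o³ (1−k⁴)), so d_o = [16T/(π τ_allow (1−k⁴))]^(1/3) = [16·268.0/(π·4.63×10^7·0.6164)]^(1/3) = 0.03630 m.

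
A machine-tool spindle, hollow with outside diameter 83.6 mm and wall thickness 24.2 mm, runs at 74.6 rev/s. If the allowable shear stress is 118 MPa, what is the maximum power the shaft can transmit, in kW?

J = π(d_o⁴ − d_i⁴)/32 = π(0.0836⁴ − 0.0352⁴)/32 = 4.645×10^-6 m⁴.
T_max = τ_allow·J/r = 1.18×10^8 × 4.645×10^-6 / 0.0418 = 13110 N·m.
ω = 2π·74.6 = 468.7 rad/s, so P_max = T_max·ω = 6.146×10^6 W.

6150 kW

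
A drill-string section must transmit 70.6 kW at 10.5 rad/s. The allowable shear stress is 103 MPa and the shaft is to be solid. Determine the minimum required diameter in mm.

ω = 10.5 rad/s, so T = P/ω = 70.6×10³ / 10.50 = 6724 N·m.
For a solid shaft τ_max = 16T/(πd³), so d = (16T/(π τ_allow))^(1/3) = (16·6724/(π·1.03×10^8))^(1/3) = 0.06928 m.

69.3 mm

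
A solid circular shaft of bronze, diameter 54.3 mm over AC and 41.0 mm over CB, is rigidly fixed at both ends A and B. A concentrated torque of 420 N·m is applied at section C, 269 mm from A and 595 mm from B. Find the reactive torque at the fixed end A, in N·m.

Compatibility: T_A·a/J_AC = T_B·b/J_CB with T_A + T_B = T₀.
J_AC = 8.53×10^-7 m⁴, J_CB = 2.77×10^-7 m⁴, so T_A = T₀·(J_AC/a)/((J_AC/a)+(J_CB/b)) = 366.2 N·m, T_B = 53.81 N·m.

366 N·m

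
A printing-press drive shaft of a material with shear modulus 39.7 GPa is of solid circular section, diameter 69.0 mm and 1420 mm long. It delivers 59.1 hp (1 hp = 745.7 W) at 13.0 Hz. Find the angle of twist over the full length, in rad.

ω = 2π·13.0 = 81.68 rad/s, so T = P/ω = 59.1×745.7 / 81.68 = 539.5 N·m.
J = πd⁴/32 = π(0.0690)⁴/32 = 2.225×10^-6 m⁴.
θ = T·L/(G·J) = 539.5 × 1.42 / (39.7×10⁹ × 2.225×10^-6) = 8.672×10^-3 rad.

0.00867 rad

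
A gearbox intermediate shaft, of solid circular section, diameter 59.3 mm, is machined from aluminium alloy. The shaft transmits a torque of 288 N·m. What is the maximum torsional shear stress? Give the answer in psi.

1020 psi

J = πd⁴/32 = π(0.0593)⁴/32 = 1.214×10^-6 m⁴.
τ_max = T·r/J = 288.0 × 0.0296 / 1.214×10^-6 = 7.034×10^6 Pa.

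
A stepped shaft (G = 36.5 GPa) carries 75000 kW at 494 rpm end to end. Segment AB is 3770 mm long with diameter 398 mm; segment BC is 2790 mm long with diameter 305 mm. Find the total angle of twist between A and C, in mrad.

ω = 2π·494/60 = 51.73 rad/s, so T = P/ω = 75000×10³ / 51.73 = 1.450e6 N·m.
J_AB = π(0.398)⁴/32 = 2.46×10^-3 m⁴; J_BC = π(0.305)⁴/32 = 8.50×10^-4 m⁴.
θ = (T/G)·Σ L_i/J_i = (1.450e6/36.5×10⁹)·(3.77/2.46×10^-3 + 2.79/8.50×10^-4) = 0.1912 rad.

191 mrad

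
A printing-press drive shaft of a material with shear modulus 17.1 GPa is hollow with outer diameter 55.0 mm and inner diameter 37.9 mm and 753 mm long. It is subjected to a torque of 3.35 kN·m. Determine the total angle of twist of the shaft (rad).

0.212 rad

J = π(d_o⁴ − d_i⁴)/32 = π(0.0550⁴ − 0.0379⁴)/32 = 6.958×10^-7 m⁴.
θ = T·L/(G·J) = 3350 × 0.753 / (17.1×10⁹ × 6.958×10^-7) = 0.2120 rad.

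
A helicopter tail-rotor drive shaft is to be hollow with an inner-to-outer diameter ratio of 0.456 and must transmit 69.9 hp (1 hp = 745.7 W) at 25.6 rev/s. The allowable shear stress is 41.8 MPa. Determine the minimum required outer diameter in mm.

ω = 2π·25.6 = 160.8 rad/s, so T = P/ω = 69.9×745.7 / 160.8 = 324.1 N·m.
For a hollow shaft with d_i/d_o = 0.456: τ_max = 16T/(π d_o³ (1−k⁴)), so d_o = [16T/(π τ_allow (1−k⁴))]^(1/3) = [16·324.1/(π·4.18×10^7·0.9568)]^(1/3) = 0.03456 m.

34.6 mm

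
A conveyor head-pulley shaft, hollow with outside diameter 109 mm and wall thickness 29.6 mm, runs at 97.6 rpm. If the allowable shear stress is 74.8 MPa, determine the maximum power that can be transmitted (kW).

J = π(d_o⁴ − d_i⁴)/32 = π(0.109⁴ − 0.0498⁴)/32 = 1.325×10^-5 m⁴.
T_max = τ_allow·J/r = 7.48×10^7 × 1.325×10^-5 / 0.0545 = 18190 N·m.
ω = 2π·97.6/60 = 10.22 rad/s, so P_max = T_max·ω = 1.859×10^5 W.

186 kW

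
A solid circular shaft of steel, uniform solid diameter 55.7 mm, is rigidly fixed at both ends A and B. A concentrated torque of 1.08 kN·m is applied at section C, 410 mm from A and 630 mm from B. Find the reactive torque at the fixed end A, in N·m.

654 N·m

With uniform GJ and both ends fixed, compatibility θ_AC = θ_CB gives T_A·a = T_B·b, together with T_A + T_B = T₀.
T_A = T₀·b/(a+b) = 1080·630/1040 = 654.2 N·m; T_B = 425.8 N·m.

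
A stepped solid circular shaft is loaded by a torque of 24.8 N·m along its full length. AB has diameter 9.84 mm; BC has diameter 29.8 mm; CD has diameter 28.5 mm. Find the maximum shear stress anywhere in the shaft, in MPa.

Under the same torque, τ_max = 16T/(πd³) is largest where d is smallest — segment AB (d = 9.84 mm).
τ_max = 16·24.80/(π·(0.00984)³) = 1.326×10^8 Pa.

133 MPa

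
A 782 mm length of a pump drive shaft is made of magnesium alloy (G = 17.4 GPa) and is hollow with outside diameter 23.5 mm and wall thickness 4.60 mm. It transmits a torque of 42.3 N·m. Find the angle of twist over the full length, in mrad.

J = π(d_o⁴ − d_i⁴)/32 = π(0.0235⁴ − 0.0143⁴)/32 = 2.584×10^-8 m⁴.
θ = T·L/(G·J) = 42.30 × 0.782 / (17.4×10⁹ × 2.584×10^-8) = 0.07358 rad.

73.6 mrad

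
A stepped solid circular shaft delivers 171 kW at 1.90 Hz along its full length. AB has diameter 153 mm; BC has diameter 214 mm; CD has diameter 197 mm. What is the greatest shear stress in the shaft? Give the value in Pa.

2.04e7 Pa

ω = 2π·1.90 = 11.94 rad/s, so T = P/ω = 171×10³ / 11.94 = 14320 N·m.
Under the same torque, τ_max = 16T/(πd³) is largest where d is smallest — segment AB (d = 153 mm).
τ_max = 16·14320/(π·(0.153)³) = 2.037×10^7 Pa.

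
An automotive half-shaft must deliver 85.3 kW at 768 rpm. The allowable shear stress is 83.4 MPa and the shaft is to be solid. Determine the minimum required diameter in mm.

40.2 mm

ω = 2π·768/60 = 80.42 rad/s, so T = P/ω = 85.3×10³ / 80.42 = 1061 N·m.
For a solid shaft τ_max = 16T/(πd³), so d = (16T/(π τ_allow))^(1/3) = (16·1061/(π·8.34×10^7))^(1/3) = 0.04016 m.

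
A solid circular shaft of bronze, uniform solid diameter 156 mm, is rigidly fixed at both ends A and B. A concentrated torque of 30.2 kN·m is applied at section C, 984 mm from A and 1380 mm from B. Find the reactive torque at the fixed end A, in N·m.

With uniform GJ and both ends fixed, compatibility θ_AC = θ_CB gives T_A·a = T_B·b, together with T_A + T_B = T₀.
T_A = T₀·b/(a+b) = 30200·1380/2364 = 17630 N·m; T_B = 12570 N·m.

17600 N·m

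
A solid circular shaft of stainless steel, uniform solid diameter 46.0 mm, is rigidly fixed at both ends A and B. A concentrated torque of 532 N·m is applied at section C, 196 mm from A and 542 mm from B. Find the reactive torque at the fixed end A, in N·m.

With uniform GJ and both ends fixed, compatibility θ_AC = θ_CB gives T_A·a = T_B·b, together with T_A + T_B = T₀.
T_A = T₀·b/(a+b) = 532.0·542/738.0 = 390.7 N·m; T_B = 141.3 N·m.

391 N·m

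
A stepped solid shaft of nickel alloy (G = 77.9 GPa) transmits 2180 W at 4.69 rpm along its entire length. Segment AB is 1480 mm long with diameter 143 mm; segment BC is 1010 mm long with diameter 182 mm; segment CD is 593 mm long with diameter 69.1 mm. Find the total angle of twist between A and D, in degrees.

ω = 2π·4.69/60 = 0.4911 rad/s, so T = P/ω = 2180 / 0.4911 = 4439 N·m.
J_AB = π(0.143)⁴/32 = 4.11×10^-5 m⁴; J_BC = π(0.182)⁴/32 = 1.08×10^-4 m⁴; J_CD = π(0.0691)⁴/32 = 2.24×10^-6 m⁴.
θ = (T/G)·Σ L_i/J_i = (4439/77.9×10⁹)·(1.48/4.11×10^-5 + 1.01/1.08×10^-4 + 0.593/2.24×10^-6) = 0.01768 rad.

1.01°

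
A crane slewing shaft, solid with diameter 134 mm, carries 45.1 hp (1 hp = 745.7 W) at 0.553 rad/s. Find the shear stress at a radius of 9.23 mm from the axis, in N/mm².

ω = 0.553 rad/s, so T = P/ω = 45.1×745.7 / 0.5530 = 60820 N·m.
J = πd⁴/32 = π(0.134)⁴/32 = 3.165×10^-5 m⁴.
Shear stress varies linearly with radius: τ = T·r/J = 60820 × 0.00923 / 3.165×10^-5 = 1.773×10^7 Pa.

17.7 N/mm²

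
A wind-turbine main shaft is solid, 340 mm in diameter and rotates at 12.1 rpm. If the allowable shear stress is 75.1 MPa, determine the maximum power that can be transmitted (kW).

734 kW

J = πd⁴/32 = π(0.340)⁴/32 = 1.312×10^-3 m⁴.
T_max = τ_allow·J/r = 7.51×10^7 × 1.312×10^-3 / 0.170 = 579600 N·m.
ω = 2π·12.1/60 = 1.267 rad/s, so P_max = T_max·ω = 7.344×10^5 W.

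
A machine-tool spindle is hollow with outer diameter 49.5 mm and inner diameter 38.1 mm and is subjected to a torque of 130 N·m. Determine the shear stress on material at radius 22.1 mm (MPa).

7.51 MPa

J = π(d_o⁴ − d_i⁴)/32 = π(0.0495⁴ − 0.0381⁴)/32 = 3.825×10^-7 m⁴.
Shear stress varies linearly with radius: τ = T·r/J = 130.0 × 0.0221 / 3.825×10^-7 = 7.510×10^6 Pa.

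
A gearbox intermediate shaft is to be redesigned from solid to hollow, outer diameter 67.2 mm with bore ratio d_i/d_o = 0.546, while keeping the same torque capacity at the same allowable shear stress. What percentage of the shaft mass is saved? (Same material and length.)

Equal τ_max and T ⇒ the solid shaft needs d_s³ = d_o³(1−k⁴), so d_s = 67.2·(1−0.546⁴)^(1/3) = 65.15 mm.
Area ratio A_h/A_s = d_o²(1−k²)/d_s² = (1−k²)/(1−k⁴)^(2/3) = 0.7468.
Mass saving = 1 − 0.7468 = 25.3 %.

25.3 %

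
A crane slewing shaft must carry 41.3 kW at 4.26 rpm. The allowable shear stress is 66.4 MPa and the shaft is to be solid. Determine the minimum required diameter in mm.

192 mm

ω = 2π·4.26/60 = 0.4461 rad/s, so T = P/ω = 41.3×10³ / 0.4461 = 92580 N·m.
For a solid shaft τ_max = 16T/(πd³), so d = (16T/(π τ_allow))^(1/3) = (16·92580/(π·6.64×10^7))^(1/3) = 0.1922 m.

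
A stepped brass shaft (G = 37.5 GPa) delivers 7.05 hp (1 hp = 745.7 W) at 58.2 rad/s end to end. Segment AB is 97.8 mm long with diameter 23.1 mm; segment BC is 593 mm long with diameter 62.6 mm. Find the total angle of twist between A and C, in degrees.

0.537°

ω = 58.2 rad/s, so T = P/ω = 7.05×745.7 / 58.20 = 90.33 N·m.
J_AB = π(0.0231)⁴/32 = 2.80×10^-8 m⁴; J_BC = π(0.0626)⁴/32 = 1.51×10^-6 m⁴.
θ = (T/G)·Σ L_i/J_i = (90.33/37.5×10⁹)·(0.0978/2.80×10^-8 + 0.593/1.51×10^-6) = 9.375×10^-3 rad.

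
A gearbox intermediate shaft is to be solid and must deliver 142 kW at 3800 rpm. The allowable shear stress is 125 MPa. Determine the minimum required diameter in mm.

24.4 mm

ω = 2π·3800/60 = 397.9 rad/s, so T = P/ω = 142×10³ / 397.9 = 356.8 N·m.
For a solid shaft τ_max = 16T/(πd³), so d = (16T/(π τ_allow))^(1/3) = (16·356.8/(π·1.25×10^8))^(1/3) = 0.02441 m.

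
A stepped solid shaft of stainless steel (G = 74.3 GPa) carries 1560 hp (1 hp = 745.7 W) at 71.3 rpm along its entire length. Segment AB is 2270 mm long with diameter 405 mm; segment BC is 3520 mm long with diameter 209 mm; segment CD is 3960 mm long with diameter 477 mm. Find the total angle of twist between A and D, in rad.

ω = 2π·71.3/60 = 7.467 rad/s, so T = P/ω = 1560×745.7 / 7.467 = 155800 N·m.
J_AB = π(0.405)⁴/32 = 2.64×10^-3 m⁴; J_BC = π(0.209)⁴/32 = 1.87×10^-4 m⁴; J_CD = π(0.477)⁴/32 = 5.08×10^-3 m⁴.
θ = (T/G)·Σ L_i/J_i = (155800/74.3×10⁹)·(2.27/2.64×10^-3 + 3.52/1.87×10^-4 + 3.96/5.08×10^-3) = 0.04284 rad.

0.0428 rad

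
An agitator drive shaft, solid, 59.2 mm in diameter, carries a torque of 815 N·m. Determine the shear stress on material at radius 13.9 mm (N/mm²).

9.39 N/mm²

J = πd⁴/32 = π(0.0592)⁴/32 = 1.206×10^-6 m⁴.
Shear stress varies linearly with radius: τ = T·r/J = 815.0 × 0.0139 / 1.206×10^-6 = 9.395×10^6 Pa.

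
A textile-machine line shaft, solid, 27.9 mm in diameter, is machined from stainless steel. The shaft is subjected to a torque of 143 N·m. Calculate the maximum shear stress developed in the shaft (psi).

J = πd⁴/32 = π(0.0279)⁴/32 = 5.949×10^-8 m⁴.
τ_max = T·r/J = 143.0 × 0.0139 / 5.949×10^-8 = 3.353×10^7 Pa.

4860 psi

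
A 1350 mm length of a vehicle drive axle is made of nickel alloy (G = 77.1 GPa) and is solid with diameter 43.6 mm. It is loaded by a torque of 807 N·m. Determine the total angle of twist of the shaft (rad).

0.0398 rad

J = πd⁴/32 = π(0.0436)⁴/32 = 3.548×10^-7 m⁴.
θ = T·L/(G·J) = 807.0 × 1.35 / (77.1×10⁹ × 3.548×10^-7) = 0.03983 rad.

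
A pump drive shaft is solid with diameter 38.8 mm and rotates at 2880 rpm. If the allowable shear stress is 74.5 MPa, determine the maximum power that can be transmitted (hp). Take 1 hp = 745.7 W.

346 hp

J = πd⁴/32 = π(0.0388)⁴/32 = 2.225×10^-7 m⁴.
T_max = τ_allow·J/r = 7.45×10^7 × 2.225×10^-7 / 0.0194 = 854.4 N·m.
ω = 2π·2880/60 = 301.6 rad/s, so P_max = T_max·ω = 2.577×10^5 W.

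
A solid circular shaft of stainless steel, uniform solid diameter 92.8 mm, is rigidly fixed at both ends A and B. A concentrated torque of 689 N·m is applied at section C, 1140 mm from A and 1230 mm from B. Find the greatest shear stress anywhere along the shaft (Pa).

2.28e6 Pa

With uniform GJ and both ends fixed, compatibility θ_AC = θ_CB gives T_A·a = T_B·b, together with T_A + T_B = T₀.
T_A = T₀·b/(a+b) = 689.0·1230/2370 = 357.6 N·m; T_B = 331.4 N·m.
τ in each portion: τ_AC = 2.28×10^6 Pa, τ_CB = 2.11×10^6 Pa; maximum is in AC.
τ_max = T_AC·r/J = 357.6·0.0464/7.28×10^-6 = 2.279×10^6 Pa.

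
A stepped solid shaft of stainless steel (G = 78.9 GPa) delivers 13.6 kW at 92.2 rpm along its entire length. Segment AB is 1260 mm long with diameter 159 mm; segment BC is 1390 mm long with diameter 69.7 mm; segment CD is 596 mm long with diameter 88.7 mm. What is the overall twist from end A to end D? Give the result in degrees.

0.734°

ω = 2π·92.2/60 = 9.655 rad/s, so T = P/ω = 13.6×10³ / 9.655 = 1409 N·m.
J_AB = π(0.159)⁴/32 = 6.27×10^-5 m⁴; J_BC = π(0.0697)⁴/32 = 2.32×10^-6 m⁴; J_CD = π(0.0887)⁴/32 = 6.08×10^-6 m⁴.
θ = (T/G)·Σ L_i/J_i = (1409/78.9×10⁹)·(1.26/6.27×10^-5 + 1.39/2.32×10^-6 + 0.596/6.08×10^-6) = 0.01282 rad.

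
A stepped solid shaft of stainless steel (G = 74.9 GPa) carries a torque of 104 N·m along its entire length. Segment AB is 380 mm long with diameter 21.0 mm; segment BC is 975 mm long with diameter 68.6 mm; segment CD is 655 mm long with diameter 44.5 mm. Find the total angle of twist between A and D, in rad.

J_AB = π(0.0210)⁴/32 = 1.91×10^-8 m⁴; J_BC = π(0.0686)⁴/32 = 2.17×10^-6 m⁴; J_CD = π(0.0445)⁴/32 = 3.85×10^-7 m⁴.
θ = (T/G)·Σ L_i/J_i = (104.0/74.9×10⁹)·(0.380/1.91×10^-8 + 0.975/2.17×10^-6 + 0.655/3.85×10^-7) = 0.03062 rad.

0.0306 rad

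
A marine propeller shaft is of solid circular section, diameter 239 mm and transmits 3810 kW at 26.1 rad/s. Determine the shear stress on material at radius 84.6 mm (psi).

ω = 26.1 rad/s, so T = P/ω = 3810×10³ / 26.10 = 146000 N·m.
J = πd⁴/32 = π(0.239)⁴/32 = 3.203×10^-4 m⁴.
Shear stress varies linearly with radius: τ = T·r/J = 146000 × 0.0846 / 3.203×10^-4 = 3.855×10^7 Pa.

5590 psi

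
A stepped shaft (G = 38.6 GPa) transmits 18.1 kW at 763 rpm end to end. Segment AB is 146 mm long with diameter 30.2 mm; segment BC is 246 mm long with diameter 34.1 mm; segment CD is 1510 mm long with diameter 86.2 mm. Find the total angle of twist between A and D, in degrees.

ω = 2π·763/60 = 79.90 rad/s, so T = P/ω = 18.1×10³ / 79.90 = 226.5 N·m.
J_AB = π(0.0302)⁴/32 = 8.17×10^-8 m⁴; J_BC = π(0.0341)⁴/32 = 1.33×10^-7 m⁴; J_CD = π(0.0862)⁴/32 = 5.42×10^-6 m⁴.
θ = (T/G)·Σ L_i/J_i = (226.5/38.6×10⁹)·(0.146/8.17×10^-8 + 0.246/1.33×10^-7 + 1.51/5.42×10^-6) = 0.02300 rad.

1.32°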